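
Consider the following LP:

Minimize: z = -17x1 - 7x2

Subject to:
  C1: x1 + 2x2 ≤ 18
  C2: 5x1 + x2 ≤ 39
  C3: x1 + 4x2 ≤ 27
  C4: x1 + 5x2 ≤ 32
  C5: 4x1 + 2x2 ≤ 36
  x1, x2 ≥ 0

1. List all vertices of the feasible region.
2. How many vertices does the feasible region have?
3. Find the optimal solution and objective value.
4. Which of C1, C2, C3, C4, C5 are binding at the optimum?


1. (0, 0), (7.8, 0), (7, 4), (6.444, 5.111), (0, 6.4)
2. 5
3. x1 = 7, x2 = 4, z = -147
4. C2, C5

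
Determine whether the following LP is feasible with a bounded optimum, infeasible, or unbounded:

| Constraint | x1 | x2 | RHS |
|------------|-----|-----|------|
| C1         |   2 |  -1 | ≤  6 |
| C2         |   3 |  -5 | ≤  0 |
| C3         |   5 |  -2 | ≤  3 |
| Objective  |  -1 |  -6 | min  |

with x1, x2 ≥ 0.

Unbounded (objective can decrease without bound)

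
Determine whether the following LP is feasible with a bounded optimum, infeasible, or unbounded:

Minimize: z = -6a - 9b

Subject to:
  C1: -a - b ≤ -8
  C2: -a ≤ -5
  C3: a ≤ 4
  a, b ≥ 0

Infeasible (no feasible solution exists)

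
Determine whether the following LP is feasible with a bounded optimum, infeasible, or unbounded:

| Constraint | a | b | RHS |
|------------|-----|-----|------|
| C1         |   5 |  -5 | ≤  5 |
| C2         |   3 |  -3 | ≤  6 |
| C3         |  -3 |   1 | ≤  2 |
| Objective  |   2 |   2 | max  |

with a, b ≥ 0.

Unbounded (objective can increase without bound)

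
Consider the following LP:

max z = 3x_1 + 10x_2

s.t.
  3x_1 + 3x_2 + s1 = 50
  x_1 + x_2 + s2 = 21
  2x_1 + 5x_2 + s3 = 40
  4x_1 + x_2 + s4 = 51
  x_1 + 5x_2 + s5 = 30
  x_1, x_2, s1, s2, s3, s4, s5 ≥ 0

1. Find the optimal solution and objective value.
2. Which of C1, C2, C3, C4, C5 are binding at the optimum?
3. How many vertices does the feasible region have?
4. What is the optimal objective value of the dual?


1. x_1 = 10, x_2 = 4, z = 70
2. C3, C5
3. 5
4. 70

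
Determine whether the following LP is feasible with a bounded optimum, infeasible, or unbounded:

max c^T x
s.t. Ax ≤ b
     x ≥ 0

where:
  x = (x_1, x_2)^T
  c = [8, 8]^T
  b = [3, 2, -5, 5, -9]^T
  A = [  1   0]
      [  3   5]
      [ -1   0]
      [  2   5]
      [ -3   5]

Infeasible (no feasible solution exists)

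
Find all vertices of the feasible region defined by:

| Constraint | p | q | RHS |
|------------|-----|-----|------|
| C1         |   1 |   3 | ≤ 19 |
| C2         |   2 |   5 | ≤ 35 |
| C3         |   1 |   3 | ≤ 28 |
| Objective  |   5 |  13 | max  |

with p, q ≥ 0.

(0, 0), (17.5, 0), (10, 3), (0, 6.333)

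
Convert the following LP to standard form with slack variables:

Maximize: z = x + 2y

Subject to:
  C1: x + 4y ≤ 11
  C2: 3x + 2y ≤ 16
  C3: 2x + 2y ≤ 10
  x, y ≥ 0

max z = x + 2y

s.t.
  x + 4y + s1 = 11
  3x + 2y + s2 = 16
  2x + 2y + s3 = 10
  x, y, s1, s2, s3 ≥ 0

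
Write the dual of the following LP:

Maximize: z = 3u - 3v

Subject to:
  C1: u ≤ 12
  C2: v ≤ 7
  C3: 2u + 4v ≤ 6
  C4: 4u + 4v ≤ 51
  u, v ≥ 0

Primal max cᵀx s.t. Ax ≤ b, x ≥ 0  →  Dual min bᵀy s.t. Aᵀy ≥ c, y ≥ 0.

Minimize: z = 12y1 + 7y2 + 6y3 + 51y4

Subject to:
  y1 + 2y3 + 4y4 ≥ 3
  y2 + 4y3 + 4y4 ≥ -3
  y1, y2, y3, y4 ≥ 0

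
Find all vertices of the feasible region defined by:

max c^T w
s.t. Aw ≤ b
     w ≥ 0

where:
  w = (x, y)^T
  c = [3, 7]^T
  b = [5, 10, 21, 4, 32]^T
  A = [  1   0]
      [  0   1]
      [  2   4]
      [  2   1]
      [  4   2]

(0, 0), (2, 0), (0, 4)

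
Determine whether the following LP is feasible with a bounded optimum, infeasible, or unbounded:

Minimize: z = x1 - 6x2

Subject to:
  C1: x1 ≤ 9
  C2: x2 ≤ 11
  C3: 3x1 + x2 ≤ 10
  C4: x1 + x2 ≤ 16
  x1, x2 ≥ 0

Feasible with a bounded optimal solution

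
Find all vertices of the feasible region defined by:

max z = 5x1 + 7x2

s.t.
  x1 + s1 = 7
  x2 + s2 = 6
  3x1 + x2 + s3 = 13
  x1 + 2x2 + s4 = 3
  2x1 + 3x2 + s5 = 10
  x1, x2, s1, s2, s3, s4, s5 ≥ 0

(0, 0), (3, 0), (0, 1.5)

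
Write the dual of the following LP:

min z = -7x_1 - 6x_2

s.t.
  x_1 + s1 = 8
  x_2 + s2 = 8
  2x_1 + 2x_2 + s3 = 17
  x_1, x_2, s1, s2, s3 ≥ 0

Primal min cᵀx s.t. Ax ≤ b, x ≥ 0  →  Dual max −bᵀy s.t. Aᵀy ≥ −c, y ≥ 0.

Maximize: z = -8y1 - 8y2 - 17y3

Subject to:
  y1 + 2y3 ≥ 7
  y2 + 2y3 ≥ 6
  y1, y2, y3 ≥ 0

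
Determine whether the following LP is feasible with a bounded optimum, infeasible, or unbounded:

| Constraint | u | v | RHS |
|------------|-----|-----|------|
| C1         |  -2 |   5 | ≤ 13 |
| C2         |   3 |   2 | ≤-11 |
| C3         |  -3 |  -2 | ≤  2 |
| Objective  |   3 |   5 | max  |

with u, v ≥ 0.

Infeasible (no feasible solution exists)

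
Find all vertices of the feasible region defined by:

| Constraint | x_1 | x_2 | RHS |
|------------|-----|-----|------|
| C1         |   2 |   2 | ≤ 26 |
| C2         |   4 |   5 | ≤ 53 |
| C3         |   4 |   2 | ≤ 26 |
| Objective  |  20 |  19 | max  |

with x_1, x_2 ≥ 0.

(0, 0), (6.5, 0), (2, 9), (0, 10.6)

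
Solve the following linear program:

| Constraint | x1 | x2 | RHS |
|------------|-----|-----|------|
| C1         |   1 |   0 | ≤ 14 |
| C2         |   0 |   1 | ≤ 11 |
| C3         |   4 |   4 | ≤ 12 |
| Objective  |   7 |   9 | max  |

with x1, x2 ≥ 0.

Evaluate the objective at each vertex of the feasible region:
  z(0, 0) = 0
  z(3, 0) = 21
  z(0, 3) = 27  ←
The maximum is at x1 = 0, x2 = 3.

x1 = 0, x2 = 3, z = 27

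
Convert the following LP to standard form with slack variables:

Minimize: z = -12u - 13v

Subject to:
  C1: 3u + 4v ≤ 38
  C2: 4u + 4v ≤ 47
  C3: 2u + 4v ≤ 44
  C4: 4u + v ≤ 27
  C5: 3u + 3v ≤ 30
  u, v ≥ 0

min z = -12u - 13v

s.t.
  3u + 4v + s1 = 38
  4u + 4v + s2 = 47
  2u + 4v + s3 = 44
  4u + v + s4 = 27
  3u + 3v + s5 = 30
  u, v, s1, s2, s3, s4, s5 ≥ 0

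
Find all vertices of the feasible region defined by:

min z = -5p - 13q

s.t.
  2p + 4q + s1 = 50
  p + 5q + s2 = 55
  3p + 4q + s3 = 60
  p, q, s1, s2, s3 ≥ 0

(0, 0), (20, 0), (10, 7.5), (5, 10), (0, 11)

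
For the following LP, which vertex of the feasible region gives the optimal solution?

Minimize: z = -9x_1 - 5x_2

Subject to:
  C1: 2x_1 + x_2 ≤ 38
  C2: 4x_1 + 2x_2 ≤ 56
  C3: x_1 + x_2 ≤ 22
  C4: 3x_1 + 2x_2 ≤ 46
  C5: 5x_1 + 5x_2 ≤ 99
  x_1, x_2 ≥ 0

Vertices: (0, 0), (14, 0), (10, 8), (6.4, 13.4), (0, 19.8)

Evaluate the objective at each vertex of the feasible region:
  z(0, 0) = 0
  z(14, 0) = -126
  z(10, 8) = -130  ←
  z(6.4, 13.4) = -124.6
  z(0, 19.8) = -99
The minimum is at x_1 = 10, x_2 = 8.

(10, 8)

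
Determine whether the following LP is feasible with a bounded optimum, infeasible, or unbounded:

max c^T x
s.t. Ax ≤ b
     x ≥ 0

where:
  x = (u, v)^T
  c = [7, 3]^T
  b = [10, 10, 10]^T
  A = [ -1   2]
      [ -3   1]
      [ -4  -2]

Unbounded (objective can increase without bound)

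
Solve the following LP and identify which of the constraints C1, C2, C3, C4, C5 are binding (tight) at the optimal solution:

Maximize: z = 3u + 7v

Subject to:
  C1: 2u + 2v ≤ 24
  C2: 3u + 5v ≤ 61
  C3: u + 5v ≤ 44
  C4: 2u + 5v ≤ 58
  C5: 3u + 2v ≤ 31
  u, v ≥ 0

At u = 4, v = 8, compute slack b - a·x for each constraint:
  C1: 24 − 24 = 0  (binding)
  C2: 61 − 52 = 9  (slack)
  C3: 44 − 44 = 0  (binding)
  C4: 58 − 48 = 10  (slack)
  C5: 31 − 28 = 3  (slack)

Optimal: u = 4, v = 8
Binding: C1, C3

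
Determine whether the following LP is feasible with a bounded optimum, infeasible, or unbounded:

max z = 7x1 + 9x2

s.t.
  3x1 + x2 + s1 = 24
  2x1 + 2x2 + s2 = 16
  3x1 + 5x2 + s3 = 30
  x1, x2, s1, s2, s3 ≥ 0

Feasible with a bounded optimal solution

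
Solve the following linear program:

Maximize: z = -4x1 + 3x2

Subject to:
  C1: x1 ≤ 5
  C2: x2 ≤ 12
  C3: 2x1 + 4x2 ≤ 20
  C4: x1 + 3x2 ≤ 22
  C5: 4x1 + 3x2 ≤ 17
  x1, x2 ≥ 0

Evaluate the objective at each vertex of the feasible region:
  z(0, 0) = 0
  z(4.25, 0) = -17
  z(0.8, 4.6) = 10.6
  z(0, 5) = 15  ←
The maximum is at x1 = 0, x2 = 5.

x1 = 0, x2 = 5, z = 15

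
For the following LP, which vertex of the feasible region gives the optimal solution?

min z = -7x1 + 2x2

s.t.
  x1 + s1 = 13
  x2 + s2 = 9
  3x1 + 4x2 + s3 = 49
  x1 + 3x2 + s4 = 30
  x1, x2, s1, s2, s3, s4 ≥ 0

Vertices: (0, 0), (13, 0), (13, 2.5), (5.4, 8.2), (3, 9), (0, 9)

Evaluate the objective at each vertex of the feasible region:
  z(0, 0) = 0
  z(13, 0) = -91  ←
  z(13, 2.5) = -86
  z(5.4, 8.2) = -21.4
  z(3, 9) = -3
  z(0, 9) = 18
The minimum is at x1 = 13, x2 = 0.

(13, 0)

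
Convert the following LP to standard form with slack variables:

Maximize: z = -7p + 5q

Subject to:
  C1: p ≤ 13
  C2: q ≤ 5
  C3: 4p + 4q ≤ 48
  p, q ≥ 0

max z = -7p + 5q

s.t.
  p + s1 = 13
  q + s2 = 5
  4p + 4q + s3 = 48
  p, q, s1, s2, s3 ≥ 0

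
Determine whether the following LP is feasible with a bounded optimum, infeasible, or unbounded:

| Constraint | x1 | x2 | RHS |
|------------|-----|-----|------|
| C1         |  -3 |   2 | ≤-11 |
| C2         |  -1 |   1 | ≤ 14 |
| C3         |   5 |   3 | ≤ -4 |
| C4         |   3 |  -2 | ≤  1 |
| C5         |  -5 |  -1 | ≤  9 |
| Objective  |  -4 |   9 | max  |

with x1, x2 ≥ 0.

Infeasible (no feasible solution exists)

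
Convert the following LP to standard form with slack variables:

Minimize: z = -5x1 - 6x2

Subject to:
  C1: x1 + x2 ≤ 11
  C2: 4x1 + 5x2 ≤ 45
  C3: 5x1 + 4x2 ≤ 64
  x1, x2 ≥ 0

min z = -5x1 - 6x2

s.t.
  x1 + x2 + s1 = 11
  4x1 + 5x2 + s2 = 45
  5x1 + 4x2 + s3 = 64
  x1, x2, s1, s2, s3 ≥ 0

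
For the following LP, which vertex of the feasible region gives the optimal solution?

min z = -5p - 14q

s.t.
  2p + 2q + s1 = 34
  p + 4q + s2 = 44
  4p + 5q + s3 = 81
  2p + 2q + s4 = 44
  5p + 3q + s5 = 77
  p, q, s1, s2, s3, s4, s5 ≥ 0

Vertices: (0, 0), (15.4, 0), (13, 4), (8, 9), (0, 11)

Evaluate the objective at each vertex of the feasible region:
  z(0, 0) = 0
  z(15.4, 0) = -77
  z(13, 4) = -121
  z(8, 9) = -166  ←
  z(0, 11) = -154
The minimum is at p = 8, q = 9.

(8, 9)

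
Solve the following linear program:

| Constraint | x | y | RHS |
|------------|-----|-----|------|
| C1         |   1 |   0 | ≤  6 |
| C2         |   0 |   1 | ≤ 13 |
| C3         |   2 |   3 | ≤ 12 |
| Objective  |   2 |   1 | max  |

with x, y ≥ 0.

Evaluate the objective at each vertex of the feasible region:
  z(0, 0) = 0
  z(6, 0) = 12  ←
  z(0, 4) = 4
The maximum is at x = 6, y = 0.

x = 6, y = 0, z = 12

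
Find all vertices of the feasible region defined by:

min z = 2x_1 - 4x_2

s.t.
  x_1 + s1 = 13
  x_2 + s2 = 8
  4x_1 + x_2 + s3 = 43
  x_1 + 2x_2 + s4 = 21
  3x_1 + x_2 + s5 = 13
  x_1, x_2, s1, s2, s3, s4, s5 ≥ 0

(0, 0), (4.333, 0), (1.667, 8), (0, 8)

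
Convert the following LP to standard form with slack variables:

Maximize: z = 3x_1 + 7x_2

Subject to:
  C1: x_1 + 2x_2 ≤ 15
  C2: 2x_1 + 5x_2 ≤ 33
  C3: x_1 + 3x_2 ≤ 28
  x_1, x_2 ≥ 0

max z = 3x_1 + 7x_2

s.t.
  x_1 + 2x_2 + s1 = 15
  2x_1 + 5x_2 + s2 = 33
  x_1 + 3x_2 + s3 = 28
  x_1, x_2, s1, s2, s3 ≥ 0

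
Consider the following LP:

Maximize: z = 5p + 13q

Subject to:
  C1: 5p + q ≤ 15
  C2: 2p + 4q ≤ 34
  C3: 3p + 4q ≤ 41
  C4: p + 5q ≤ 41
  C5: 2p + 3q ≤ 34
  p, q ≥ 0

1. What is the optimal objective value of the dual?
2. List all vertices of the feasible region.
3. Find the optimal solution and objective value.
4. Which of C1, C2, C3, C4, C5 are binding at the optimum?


1. 109
2. (0, 0), (3, 0), (1.444, 7.778), (1, 8), (0, 8.2)
3. p = 1, q = 8, z = 109
4. C2, C4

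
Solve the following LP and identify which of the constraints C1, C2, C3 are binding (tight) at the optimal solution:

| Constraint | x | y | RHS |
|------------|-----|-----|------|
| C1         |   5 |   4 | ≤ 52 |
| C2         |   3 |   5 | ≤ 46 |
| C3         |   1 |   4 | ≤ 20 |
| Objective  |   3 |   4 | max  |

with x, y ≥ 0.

At x = 8, y = 3, compute slack b - a·x for each constraint:
  C1: 52 − 52 = 0  (binding)
  C2: 46 − 39 = 7  (slack)
  C3: 20 − 20 = 0  (binding)

Optimal: x = 8, y = 3
Binding: C1, C3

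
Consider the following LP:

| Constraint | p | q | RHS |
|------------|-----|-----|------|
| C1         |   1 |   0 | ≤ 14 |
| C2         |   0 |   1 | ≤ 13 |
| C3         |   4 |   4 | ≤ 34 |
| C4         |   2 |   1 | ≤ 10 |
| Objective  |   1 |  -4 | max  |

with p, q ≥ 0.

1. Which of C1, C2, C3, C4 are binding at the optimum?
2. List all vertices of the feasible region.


1. C4
2. (0, 0), (5, 0), (1.5, 7), (0, 8.5)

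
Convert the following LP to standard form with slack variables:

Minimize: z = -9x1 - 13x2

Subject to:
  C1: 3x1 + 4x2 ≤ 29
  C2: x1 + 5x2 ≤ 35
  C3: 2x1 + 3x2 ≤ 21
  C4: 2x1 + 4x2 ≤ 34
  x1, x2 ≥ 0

min z = -9x1 - 13x2

s.t.
  3x1 + 4x2 + s1 = 29
  x1 + 5x2 + s2 = 35
  2x1 + 3x2 + s3 = 21
  2x1 + 4x2 + s4 = 34
  x1, x2, s1, s2, s3, s4 ≥ 0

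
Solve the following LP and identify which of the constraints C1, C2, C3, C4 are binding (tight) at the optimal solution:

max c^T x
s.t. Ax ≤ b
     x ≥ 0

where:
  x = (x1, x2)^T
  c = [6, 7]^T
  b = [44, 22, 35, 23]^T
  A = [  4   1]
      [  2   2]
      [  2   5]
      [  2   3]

At x1 = 10, x2 = 1, compute slack b - a·x for each constraint:
  C1: 44 − 41 = 3  (slack)
  C2: 22 − 22 = 0  (binding)
  C3: 35 − 25 = 10  (slack)
  C4: 23 − 23 = 0  (binding)

Optimal: x1 = 10, x2 = 1
Binding: C2, C4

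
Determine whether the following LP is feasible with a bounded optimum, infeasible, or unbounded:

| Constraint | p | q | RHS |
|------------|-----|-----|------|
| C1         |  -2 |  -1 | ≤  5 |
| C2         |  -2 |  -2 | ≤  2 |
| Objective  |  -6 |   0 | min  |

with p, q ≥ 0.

Unbounded (objective can decrease without bound)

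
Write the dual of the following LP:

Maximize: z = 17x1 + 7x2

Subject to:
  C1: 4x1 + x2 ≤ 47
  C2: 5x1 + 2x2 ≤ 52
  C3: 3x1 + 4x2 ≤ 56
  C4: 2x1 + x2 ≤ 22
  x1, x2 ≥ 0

Primal max cᵀx s.t. Ax ≤ b, x ≥ 0  →  Dual min bᵀy s.t. Aᵀy ≥ c, y ≥ 0.

Minimize: z = 47y1 + 52y2 + 56y3 + 22y4

Subject to:
  4y1 + 5y2 + 3y3 + 2y4 ≥ 17
  y1 + 2y2 + 4y3 + y4 ≥ 7
  y1, y2, y3, y4 ≥ 0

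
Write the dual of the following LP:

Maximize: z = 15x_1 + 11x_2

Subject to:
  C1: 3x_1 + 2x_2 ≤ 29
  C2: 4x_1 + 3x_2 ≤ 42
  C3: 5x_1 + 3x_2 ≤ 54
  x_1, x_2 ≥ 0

Primal max cᵀx s.t. Ax ≤ b, x ≥ 0  →  Dual min bᵀy s.t. Aᵀy ≥ c, y ≥ 0.

Minimize: z = 29y1 + 42y2 + 54y3

Subject to:
  3y1 + 4y2 + 5y3 ≥ 15
  2y1 + 3y2 + 3y3 ≥ 11
  y1, y2, y3 ≥ 0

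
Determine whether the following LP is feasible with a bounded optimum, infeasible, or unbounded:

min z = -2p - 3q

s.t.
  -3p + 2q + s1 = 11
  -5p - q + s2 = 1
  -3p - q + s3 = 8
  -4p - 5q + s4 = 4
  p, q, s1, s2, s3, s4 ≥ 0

Unbounded (objective can decrease without bound)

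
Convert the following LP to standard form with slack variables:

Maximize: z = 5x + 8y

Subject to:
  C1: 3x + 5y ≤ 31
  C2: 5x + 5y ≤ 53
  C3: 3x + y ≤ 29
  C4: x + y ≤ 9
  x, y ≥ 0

max z = 5x + 8y

s.t.
  3x + 5y + s1 = 31
  5x + 5y + s2 = 53
  3x + y + s3 = 29
  x + y + s4 = 9
  x, y, s1, s2, s3, s4 ≥ 0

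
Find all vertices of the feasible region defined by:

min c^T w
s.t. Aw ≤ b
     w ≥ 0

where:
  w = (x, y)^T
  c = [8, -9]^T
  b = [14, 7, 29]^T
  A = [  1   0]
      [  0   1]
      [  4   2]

(0, 0), (7.25, 0), (3.75, 7), (0, 7)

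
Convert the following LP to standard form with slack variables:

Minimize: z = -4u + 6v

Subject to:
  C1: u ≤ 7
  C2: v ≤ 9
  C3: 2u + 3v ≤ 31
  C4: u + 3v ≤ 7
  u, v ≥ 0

min z = -4u + 6v

s.t.
  u + s1 = 7
  v + s2 = 9
  2u + 3v + s3 = 31
  u + 3v + s4 = 7
  u, v, s1, s2, s3, s4 ≥ 0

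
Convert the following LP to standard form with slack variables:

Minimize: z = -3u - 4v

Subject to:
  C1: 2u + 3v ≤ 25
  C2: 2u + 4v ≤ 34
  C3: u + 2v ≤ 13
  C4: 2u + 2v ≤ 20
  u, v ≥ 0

min z = -3u - 4v

s.t.
  2u + 3v + s1 = 25
  2u + 4v + s2 = 34
  u + 2v + s3 = 13
  2u + 2v + s4 = 20
  u, v, s1, s2, s3, s4 ≥ 0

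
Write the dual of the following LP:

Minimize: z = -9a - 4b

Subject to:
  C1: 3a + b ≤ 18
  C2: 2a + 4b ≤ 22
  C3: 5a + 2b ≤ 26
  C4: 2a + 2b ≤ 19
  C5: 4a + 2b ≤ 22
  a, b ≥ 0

Primal min cᵀx s.t. Ax ≤ b, x ≥ 0  →  Dual max −bᵀy s.t. Aᵀy ≥ −c, y ≥ 0.

Maximize: z = -18y1 - 22y2 - 26y3 - 19y4 - 22y5

Subject to:
  3y1 + 2y2 + 5y3 + 2y4 + 4y5 ≥ 9
  y1 + 4y2 + 2y3 + 2y4 + 2y5 ≥ 4
  y1, y2, y3, y4, y5 ≥ 0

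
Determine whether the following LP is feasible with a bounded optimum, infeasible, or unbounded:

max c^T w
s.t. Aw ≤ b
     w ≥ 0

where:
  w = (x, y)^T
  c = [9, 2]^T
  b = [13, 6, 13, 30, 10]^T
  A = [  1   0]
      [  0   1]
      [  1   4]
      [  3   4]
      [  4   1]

Feasible with a bounded optimal solution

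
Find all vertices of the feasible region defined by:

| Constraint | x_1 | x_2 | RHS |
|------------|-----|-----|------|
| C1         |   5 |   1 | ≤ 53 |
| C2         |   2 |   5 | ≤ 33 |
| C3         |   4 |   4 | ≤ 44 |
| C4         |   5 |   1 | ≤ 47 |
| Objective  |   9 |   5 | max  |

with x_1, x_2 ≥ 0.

(0, 0), (9.4, 0), (9, 2), (7.333, 3.667), (0, 6.6)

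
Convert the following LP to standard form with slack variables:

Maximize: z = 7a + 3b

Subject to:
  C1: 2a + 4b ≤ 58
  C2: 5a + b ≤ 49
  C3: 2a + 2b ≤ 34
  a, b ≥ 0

max z = 7a + 3b

s.t.
  2a + 4b + s1 = 58
  5a + b + s2 = 49
  2a + 2b + s3 = 34
  a, b, s1, s2, s3 ≥ 0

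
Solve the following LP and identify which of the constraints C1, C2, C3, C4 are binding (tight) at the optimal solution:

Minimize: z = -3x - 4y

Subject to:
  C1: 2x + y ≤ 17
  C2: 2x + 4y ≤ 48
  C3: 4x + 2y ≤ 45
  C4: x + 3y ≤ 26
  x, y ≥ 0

At x = 5, y = 7, compute slack b - a·x for each constraint:
  C1: 17 − 17 = 0  (binding)
  C2: 48 − 38 = 10  (slack)
  C3: 45 − 34 = 11  (slack)
  C4: 26 − 26 = 0  (binding)

Optimal: x = 5, y = 7
Binding: C1, C4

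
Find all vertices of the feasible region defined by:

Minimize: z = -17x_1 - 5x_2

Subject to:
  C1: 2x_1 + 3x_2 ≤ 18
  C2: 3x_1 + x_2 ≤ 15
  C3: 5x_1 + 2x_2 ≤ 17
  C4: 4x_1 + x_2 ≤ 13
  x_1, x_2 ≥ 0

(0, 0), (3.25, 0), (3, 1), (1.364, 5.091), (0, 6)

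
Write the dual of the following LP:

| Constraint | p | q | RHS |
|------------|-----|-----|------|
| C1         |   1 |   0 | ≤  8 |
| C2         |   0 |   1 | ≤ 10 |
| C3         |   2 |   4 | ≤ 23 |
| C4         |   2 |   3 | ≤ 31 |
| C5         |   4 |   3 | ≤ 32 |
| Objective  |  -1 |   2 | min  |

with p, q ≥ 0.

Primal min cᵀx s.t. Ax ≤ b, x ≥ 0  →  Dual max −bᵀy s.t. Aᵀy ≥ −c, y ≥ 0.

Maximize: z = -8y1 - 10y2 - 23y3 - 31y4 - 32y5

Subject to:
  y1 + 2y3 + 2y4 + 4y5 ≥ 1
  y2 + 4y3 + 3y4 + 3y5 ≥ -2
  y1, y2, y3, y4, y5 ≥ 0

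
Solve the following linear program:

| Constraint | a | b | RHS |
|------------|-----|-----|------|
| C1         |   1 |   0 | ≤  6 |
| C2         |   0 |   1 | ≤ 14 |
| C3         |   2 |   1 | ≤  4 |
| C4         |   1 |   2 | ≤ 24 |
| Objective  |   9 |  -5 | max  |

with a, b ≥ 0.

Evaluate the objective at each vertex of the feasible region:
  z(0, 0) = 0
  z(2, 0) = 18  ←
  z(0, 4) = -20
The maximum is at a = 2, b = 0.

a = 2, b = 0, z = 18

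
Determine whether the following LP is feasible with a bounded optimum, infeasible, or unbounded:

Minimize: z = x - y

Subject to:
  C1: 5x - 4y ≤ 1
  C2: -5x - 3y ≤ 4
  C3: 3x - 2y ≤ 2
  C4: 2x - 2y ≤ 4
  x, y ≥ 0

Unbounded (objective can decrease without bound)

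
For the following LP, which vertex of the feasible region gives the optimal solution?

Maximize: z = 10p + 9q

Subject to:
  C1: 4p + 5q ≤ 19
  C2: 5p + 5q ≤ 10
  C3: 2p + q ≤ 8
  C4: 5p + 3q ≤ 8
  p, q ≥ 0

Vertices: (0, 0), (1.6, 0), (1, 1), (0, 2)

Evaluate the objective at each vertex of the feasible region:
  z(0, 0) = 0
  z(1.6, 0) = 16
  z(1, 1) = 19  ←
  z(0, 2) = 18
The maximum is at p = 1, q = 1.

(1, 1)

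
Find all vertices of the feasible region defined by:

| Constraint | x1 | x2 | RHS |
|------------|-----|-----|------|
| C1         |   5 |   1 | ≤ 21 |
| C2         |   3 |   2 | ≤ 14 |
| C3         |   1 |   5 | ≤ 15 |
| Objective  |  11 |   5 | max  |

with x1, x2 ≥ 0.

(0, 0), (4.2, 0), (4, 1), (3.077, 2.385), (0, 3)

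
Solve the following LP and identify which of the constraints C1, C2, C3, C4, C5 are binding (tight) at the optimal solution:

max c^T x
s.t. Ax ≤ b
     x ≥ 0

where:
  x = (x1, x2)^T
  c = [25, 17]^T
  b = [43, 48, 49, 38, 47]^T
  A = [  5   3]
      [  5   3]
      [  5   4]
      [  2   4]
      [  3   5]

At x1 = 5, x2 = 6, compute slack b - a·x for each constraint:
  C1: 43 − 43 = 0  (binding)
  C2: 48 − 43 = 5  (slack)
  C3: 49 − 49 = 0  (binding)
  C4: 38 − 34 = 4  (slack)
  C5: 47 − 45 = 2  (slack)

Optimal: x1 = 5, x2 = 6
Binding: C1, C3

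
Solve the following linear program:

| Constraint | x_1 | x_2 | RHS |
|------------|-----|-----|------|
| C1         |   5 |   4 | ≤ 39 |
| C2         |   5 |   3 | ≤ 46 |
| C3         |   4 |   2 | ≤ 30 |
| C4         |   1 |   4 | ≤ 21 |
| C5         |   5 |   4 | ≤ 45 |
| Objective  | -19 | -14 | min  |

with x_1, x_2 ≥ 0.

Evaluate the objective at each vertex of the feasible region:
  z(0, 0) = 0
  z(7.5, 0) = -142.5
  z(7, 1) = -147  ←
  z(4.5, 4.125) = -143.2
  z(0, 5.25) = -73.5
The minimum is at x_1 = 7, x_2 = 1.

x_1 = 7, x_2 = 1, z = -147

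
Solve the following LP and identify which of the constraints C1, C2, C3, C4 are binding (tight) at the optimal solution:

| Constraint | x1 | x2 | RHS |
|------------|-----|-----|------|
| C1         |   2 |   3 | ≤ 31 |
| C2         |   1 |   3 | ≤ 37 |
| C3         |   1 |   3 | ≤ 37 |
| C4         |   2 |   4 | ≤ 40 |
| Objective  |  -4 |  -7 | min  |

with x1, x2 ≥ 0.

At x1 = 2, x2 = 9, compute slack b - a·x for each constraint:
  C1: 31 − 31 = 0  (binding)
  C2: 37 − 29 = 8  (slack)
  C3: 37 − 29 = 8  (slack)
  C4: 40 − 40 = 0  (binding)

Optimal: x1 = 2, x2 = 9
Binding: C1, C4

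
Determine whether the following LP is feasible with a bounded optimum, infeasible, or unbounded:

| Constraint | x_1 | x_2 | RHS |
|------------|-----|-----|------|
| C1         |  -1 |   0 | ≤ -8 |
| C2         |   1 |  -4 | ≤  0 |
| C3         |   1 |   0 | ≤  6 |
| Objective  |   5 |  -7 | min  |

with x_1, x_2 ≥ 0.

Infeasible (no feasible solution exists)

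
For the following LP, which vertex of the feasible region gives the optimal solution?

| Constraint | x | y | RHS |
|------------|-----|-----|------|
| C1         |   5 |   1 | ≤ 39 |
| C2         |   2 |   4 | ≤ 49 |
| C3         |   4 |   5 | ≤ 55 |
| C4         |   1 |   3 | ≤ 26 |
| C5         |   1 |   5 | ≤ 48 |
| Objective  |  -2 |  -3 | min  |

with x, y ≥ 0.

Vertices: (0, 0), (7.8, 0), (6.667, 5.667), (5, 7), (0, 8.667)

Evaluate the objective at each vertex of the feasible region:
  z(0, 0) = 0
  z(7.8, 0) = -15.6
  z(6.667, 5.667) = -30.33
  z(5, 7) = -31  ←
  z(0, 8.667) = -26
The minimum is at x = 5, y = 7.

(5, 7)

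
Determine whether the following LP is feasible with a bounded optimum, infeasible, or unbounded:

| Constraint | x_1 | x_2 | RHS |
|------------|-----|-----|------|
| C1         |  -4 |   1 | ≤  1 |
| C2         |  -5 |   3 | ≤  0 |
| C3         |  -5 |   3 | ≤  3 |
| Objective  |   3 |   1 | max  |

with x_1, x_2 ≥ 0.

Unbounded (objective can increase without bound)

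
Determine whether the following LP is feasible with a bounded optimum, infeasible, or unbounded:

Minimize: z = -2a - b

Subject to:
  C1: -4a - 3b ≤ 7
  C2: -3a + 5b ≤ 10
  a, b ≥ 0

Unbounded (objective can decrease without bound)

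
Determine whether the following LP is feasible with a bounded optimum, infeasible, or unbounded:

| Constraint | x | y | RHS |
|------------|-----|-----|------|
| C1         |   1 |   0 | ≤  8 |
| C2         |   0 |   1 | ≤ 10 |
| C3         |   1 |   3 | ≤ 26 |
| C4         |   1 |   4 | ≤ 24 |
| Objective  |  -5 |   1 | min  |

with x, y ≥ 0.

Feasible with a bounded optimal solution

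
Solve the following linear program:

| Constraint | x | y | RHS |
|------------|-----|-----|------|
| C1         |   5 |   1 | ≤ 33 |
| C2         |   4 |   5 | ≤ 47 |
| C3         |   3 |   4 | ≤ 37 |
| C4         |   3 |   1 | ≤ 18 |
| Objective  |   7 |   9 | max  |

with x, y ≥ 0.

Evaluate the objective at each vertex of the feasible region:
  z(0, 0) = 0
  z(6, 0) = 42
  z(3.909, 6.273) = 83.82
  z(3, 7) = 84  ←
  z(0, 9.25) = 83.25
The maximum is at x = 3, y = 7.

x = 3, y = 7, z = 84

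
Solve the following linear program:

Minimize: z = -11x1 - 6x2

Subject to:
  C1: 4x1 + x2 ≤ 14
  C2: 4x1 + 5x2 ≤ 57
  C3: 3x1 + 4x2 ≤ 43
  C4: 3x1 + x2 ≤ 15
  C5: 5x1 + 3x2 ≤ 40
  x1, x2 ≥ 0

Evaluate the objective at each vertex of the feasible region:
  z(0, 0) = 0
  z(3.5, 0) = -38.5
  z(1, 10) = -71  ←
  z(0, 10.75) = -64.5
The minimum is at x1 = 1, x2 = 10.

x1 = 1, x2 = 10, z = -71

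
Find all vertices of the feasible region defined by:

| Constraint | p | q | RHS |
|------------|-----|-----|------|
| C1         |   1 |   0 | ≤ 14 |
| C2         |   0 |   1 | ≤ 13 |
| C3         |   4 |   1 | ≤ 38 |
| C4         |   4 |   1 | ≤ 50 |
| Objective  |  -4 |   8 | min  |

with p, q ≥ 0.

(0, 0), (9.5, 0), (6.25, 13), (0, 13)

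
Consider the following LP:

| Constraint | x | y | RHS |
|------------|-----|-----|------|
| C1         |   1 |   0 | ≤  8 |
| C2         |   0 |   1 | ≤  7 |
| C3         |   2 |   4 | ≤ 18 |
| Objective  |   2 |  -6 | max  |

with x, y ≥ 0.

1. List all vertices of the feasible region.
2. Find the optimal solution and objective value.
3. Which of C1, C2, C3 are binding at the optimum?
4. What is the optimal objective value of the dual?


1. (0, 0), (8, 0), (8, 0.5), (0, 4.5)
2. x = 8, y = 0, z = 16
3. C1
4. 16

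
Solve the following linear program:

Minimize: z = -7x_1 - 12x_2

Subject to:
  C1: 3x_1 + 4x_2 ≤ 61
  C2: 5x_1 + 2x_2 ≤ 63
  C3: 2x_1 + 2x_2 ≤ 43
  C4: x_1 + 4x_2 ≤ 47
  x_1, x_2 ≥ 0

Evaluate the objective at each vertex of the feasible region:
  z(0, 0) = 0
  z(12.6, 0) = -88.2
  z(9.286, 8.286) = -164.4
  z(7, 10) = -169  ←
  z(0, 11.75) = -141
The minimum is at x_1 = 7, x_2 = 10.

x_1 = 7, x_2 = 10, z = -169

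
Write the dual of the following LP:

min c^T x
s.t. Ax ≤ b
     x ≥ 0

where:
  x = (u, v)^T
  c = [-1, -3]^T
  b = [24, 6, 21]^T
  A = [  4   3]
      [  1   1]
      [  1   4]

Primal min cᵀx s.t. Ax ≤ b, x ≥ 0  →  Dual max −bᵀy s.t. Aᵀy ≥ −c, y ≥ 0.

Maximize: z = -24y1 - 6y2 - 21y3

Subject to:
  4y1 + y2 + y3 ≥ 1
  3y1 + y2 + 4y3 ≥ 3
  y1, y2, y3 ≥ 0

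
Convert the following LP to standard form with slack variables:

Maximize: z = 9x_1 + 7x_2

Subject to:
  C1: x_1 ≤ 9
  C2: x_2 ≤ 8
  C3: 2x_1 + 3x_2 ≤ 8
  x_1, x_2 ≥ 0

max z = 9x_1 + 7x_2

s.t.
  x_1 + s1 = 9
  x_2 + s2 = 8
  2x_1 + 3x_2 + s3 = 8
  x_1, x_2, s1, s2, s3 ≥ 0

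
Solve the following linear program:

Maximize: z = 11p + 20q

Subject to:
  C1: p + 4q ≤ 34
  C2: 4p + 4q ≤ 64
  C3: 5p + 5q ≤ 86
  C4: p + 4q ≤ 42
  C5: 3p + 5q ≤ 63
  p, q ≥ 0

Evaluate the objective at each vertex of the feasible region:
  z(0, 0) = 0
  z(16, 0) = 176
  z(10, 6) = 230  ←
  z(0, 8.5) = 170
The maximum is at p = 10, q = 6.

p = 10, q = 6, z = 230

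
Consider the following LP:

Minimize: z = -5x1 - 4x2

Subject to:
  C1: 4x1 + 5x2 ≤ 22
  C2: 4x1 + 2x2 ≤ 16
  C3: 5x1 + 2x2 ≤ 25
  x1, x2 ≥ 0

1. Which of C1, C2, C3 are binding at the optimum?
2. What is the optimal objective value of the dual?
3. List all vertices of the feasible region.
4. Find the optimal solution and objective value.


1. C1, C2
2. -23
3. (0, 0), (4, 0), (3, 2), (0, 4.4)
4. x1 = 3, x2 = 2, z = -23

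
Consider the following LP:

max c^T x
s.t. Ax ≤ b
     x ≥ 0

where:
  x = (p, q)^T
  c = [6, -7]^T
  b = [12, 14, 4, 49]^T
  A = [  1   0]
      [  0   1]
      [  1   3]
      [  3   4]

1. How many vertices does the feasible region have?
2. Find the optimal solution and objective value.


1. 3
2. p = 4, q = 0, z = 24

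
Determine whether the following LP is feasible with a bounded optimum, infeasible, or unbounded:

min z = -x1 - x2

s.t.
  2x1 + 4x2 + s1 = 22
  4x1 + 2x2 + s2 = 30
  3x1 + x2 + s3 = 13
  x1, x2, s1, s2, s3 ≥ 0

Feasible with a bounded optimal solution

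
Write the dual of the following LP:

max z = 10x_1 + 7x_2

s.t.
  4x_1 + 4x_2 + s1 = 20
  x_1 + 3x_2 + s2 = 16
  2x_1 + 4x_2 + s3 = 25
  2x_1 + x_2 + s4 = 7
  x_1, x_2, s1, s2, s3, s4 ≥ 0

Primal max cᵀx s.t. Ax ≤ b, x ≥ 0  →  Dual min bᵀy s.t. Aᵀy ≥ c, y ≥ 0.

Minimize: z = 20y1 + 16y2 + 25y3 + 7y4

Subject to:
  4y1 + y2 + 2y3 + 2y4 ≥ 10
  4y1 + 3y2 + 4y3 + y4 ≥ 7
  y1, y2, y3, y4 ≥ 0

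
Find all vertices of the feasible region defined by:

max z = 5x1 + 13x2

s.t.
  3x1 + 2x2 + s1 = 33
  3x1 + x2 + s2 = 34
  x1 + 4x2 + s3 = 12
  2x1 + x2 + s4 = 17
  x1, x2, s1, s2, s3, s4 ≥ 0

(0, 0), (8.5, 0), (8, 1), (0, 3)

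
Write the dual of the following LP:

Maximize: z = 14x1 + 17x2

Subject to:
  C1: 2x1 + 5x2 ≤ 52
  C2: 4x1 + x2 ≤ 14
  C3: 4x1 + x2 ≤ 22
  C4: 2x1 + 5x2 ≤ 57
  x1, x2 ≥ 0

Primal max cᵀx s.t. Ax ≤ b, x ≥ 0  →  Dual min bᵀy s.t. Aᵀy ≥ c, y ≥ 0.

Minimize: z = 52y1 + 14y2 + 22y3 + 57y4

Subject to:
  2y1 + 4y2 + 4y3 + 2y4 ≥ 14
  5y1 + y2 + y3 + 5y4 ≥ 17
  y1, y2, y3, y4 ≥ 0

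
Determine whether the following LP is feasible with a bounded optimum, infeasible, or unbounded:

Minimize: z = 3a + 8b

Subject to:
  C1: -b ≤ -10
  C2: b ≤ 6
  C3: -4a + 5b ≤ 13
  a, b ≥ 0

Infeasible (no feasible solution exists)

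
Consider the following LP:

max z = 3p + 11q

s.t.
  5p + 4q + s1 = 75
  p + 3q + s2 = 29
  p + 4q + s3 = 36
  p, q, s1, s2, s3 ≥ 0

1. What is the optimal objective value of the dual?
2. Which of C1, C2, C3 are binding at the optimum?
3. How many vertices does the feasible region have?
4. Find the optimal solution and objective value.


1. 101
2. C2, C3
3. 5
4. p = 8, q = 7, z = 101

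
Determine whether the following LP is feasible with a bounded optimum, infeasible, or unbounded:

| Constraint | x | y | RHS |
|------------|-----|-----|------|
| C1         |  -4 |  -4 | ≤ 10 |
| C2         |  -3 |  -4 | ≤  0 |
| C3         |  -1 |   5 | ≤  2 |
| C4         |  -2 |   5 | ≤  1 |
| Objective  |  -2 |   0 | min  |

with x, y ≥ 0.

Unbounded (objective can decrease without bound)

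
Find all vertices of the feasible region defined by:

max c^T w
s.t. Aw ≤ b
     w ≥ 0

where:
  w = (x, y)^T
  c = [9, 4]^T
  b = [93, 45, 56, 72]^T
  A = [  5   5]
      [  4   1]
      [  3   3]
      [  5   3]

(0, 0), (11.25, 0), (9, 9), (8.1, 10.5), (0, 18.6)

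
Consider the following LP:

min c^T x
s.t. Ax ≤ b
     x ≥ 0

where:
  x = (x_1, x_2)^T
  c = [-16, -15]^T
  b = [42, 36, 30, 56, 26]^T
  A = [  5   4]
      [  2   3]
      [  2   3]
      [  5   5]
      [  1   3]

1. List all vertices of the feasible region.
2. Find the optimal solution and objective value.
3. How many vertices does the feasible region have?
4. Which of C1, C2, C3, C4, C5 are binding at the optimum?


1. (0, 0), (8.4, 0), (2, 8), (0, 8.667)
2. x_1 = 2, x_2 = 8, z = -152
3. 4
4. C1, C5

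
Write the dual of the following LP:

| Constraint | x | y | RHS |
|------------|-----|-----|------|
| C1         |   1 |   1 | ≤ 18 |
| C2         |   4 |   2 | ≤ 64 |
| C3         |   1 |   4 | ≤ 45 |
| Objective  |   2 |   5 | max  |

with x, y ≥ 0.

Primal max cᵀx s.t. Ax ≤ b, x ≥ 0  →  Dual min bᵀy s.t. Aᵀy ≥ c, y ≥ 0.

Minimize: z = 18y1 + 64y2 + 45y3

Subject to:
  y1 + 4y2 + y3 ≥ 2
  y1 + 2y2 + 4y3 ≥ 5
  y1, y2, y3 ≥ 0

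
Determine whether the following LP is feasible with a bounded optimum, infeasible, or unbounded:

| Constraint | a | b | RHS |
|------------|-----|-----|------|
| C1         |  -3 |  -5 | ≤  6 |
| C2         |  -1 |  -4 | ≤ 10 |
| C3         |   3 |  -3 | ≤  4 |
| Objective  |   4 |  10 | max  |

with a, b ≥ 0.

Unbounded (objective can increase without bound)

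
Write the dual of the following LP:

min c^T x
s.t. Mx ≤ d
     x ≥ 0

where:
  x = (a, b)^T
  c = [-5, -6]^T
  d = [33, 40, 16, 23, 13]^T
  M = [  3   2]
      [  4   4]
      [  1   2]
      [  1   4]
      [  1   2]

Primal min cᵀx s.t. Ax ≤ b, x ≥ 0  →  Dual max −bᵀy s.t. Aᵀy ≥ −c, y ≥ 0.

Maximize: z = -33y1 - 40y2 - 16y3 - 23y4 - 13y5

Subject to:
  3y1 + 4y2 + y3 + y4 + y5 ≥ 5
  2y1 + 4y2 + 2y3 + 4y4 + 2y5 ≥ 6
  y1, y2, y3, y4, y5 ≥ 0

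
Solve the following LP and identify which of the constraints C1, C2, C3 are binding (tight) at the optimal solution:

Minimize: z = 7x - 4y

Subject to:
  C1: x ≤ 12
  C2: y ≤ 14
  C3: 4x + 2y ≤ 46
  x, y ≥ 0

At x = 0, y = 14, compute slack b - a·x for each constraint:
  C1: 12 − 0 = 12  (slack)
  C2: 14 − 14 = 0  (binding)
  C3: 46 − 28 = 18  (slack)

Optimal: x = 0, y = 14
Binding: C2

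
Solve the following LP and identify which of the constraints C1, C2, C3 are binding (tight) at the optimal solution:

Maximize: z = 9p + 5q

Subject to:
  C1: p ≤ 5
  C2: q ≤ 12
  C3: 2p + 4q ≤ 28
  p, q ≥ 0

At p = 5, q = 4.5, compute slack b - a·x for each constraint:
  C1: 5 − 5 = 0  (binding)
  C2: 12 − 4.5 = 7.5  (slack)
  C3: 28 − 28 = 0  (binding)

Optimal: p = 5, q = 4.5
Binding: C1, C3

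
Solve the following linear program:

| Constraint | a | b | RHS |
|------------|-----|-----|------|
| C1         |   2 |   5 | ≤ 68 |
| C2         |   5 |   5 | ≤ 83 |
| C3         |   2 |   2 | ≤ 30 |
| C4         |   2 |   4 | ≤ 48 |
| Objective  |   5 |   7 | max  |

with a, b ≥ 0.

Evaluate the objective at each vertex of the feasible region:
  z(0, 0) = 0
  z(15, 0) = 75
  z(6, 9) = 93  ←
  z(0, 12) = 84
The maximum is at a = 6, b = 9.

a = 6, b = 9, z = 93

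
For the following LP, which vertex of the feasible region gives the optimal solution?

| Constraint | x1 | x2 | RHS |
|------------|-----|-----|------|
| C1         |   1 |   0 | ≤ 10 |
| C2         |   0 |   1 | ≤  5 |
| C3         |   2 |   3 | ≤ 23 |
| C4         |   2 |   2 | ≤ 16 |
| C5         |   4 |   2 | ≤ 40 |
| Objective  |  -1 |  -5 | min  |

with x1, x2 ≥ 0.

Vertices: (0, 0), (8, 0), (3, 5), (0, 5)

Evaluate the objective at each vertex of the feasible region:
  z(0, 0) = 0
  z(8, 0) = -8
  z(3, 5) = -28  ←
  z(0, 5) = -25
The minimum is at x1 = 3, x2 = 5.

(3, 5)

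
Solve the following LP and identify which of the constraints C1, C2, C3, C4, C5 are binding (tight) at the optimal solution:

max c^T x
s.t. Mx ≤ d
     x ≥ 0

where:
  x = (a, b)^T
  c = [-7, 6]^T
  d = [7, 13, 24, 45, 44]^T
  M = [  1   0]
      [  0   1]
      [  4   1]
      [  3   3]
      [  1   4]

At a = 0, b = 11, compute slack b - a·x for each constraint:
  C1: 7 − 0 = 7  (slack)
  C2: 13 − 11 = 2  (slack)
  C3: 24 − 11 = 13  (slack)
  C4: 45 − 33 = 12  (slack)
  C5: 44 − 44 = 0  (binding)

Optimal: a = 0, b = 11
Binding: C5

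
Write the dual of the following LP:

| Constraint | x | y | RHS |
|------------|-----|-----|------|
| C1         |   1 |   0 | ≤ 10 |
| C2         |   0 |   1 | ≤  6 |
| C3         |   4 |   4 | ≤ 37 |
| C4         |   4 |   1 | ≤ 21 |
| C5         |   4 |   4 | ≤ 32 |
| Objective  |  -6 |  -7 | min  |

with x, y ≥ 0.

Primal min cᵀx s.t. Ax ≤ b, x ≥ 0  →  Dual max −bᵀy s.t. Aᵀy ≥ −c, y ≥ 0.

Maximize: z = -10y1 - 6y2 - 37y3 - 21y4 - 32y5

Subject to:
  y1 + 4y3 + 4y4 + 4y5 ≥ 6
  y2 + 4y3 + y4 + 4y5 ≥ 7
  y1, y2, y3, y4, y5 ≥ 0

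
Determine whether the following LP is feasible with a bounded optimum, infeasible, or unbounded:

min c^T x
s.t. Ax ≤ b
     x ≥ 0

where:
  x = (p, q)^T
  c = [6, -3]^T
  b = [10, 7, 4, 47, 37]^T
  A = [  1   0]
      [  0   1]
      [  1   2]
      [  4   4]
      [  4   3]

Feasible with a bounded optimal solution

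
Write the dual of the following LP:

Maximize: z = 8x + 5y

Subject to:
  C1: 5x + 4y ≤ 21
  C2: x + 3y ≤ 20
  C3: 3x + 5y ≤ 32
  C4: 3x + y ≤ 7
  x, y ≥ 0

Primal max cᵀx s.t. Ax ≤ b, x ≥ 0  →  Dual min bᵀy s.t. Aᵀy ≥ c, y ≥ 0.

Minimize: z = 21y1 + 20y2 + 32y3 + 7y4

Subject to:
  5y1 + y2 + 3y3 + 3y4 ≥ 8
  4y1 + 3y2 + 5y3 + y4 ≥ 5
  y1, y2, y3, y4 ≥ 0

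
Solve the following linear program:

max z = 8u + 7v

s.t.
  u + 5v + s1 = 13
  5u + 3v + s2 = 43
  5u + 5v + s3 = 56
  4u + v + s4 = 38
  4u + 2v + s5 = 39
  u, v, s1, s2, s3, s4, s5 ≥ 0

Evaluate the objective at each vertex of the feasible region:
  z(0, 0) = 0
  z(8.6, 0) = 68.8
  z(8, 1) = 71  ←
  z(0, 2.6) = 18.2
The maximum is at u = 8, v = 1.

u = 8, v = 1, z = 71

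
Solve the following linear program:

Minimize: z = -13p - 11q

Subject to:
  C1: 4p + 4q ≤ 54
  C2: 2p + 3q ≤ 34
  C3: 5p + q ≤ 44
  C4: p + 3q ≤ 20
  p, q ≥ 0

Evaluate the objective at each vertex of the feasible region:
  z(0, 0) = 0
  z(8.8, 0) = -114.4
  z(8, 4) = -148  ←
  z(0, 6.667) = -73.33
The minimum is at p = 8, q = 4.

p = 8, q = 4, z = -148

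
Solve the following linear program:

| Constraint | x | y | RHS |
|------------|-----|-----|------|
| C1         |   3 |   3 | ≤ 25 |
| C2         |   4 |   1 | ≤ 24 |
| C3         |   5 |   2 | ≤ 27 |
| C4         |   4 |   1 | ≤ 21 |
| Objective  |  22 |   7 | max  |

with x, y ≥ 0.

Evaluate the objective at each vertex of the feasible region:
  z(0, 0) = 0
  z(5.25, 0) = 115.5
  z(5, 1) = 117  ←
  z(3.444, 4.889) = 110
  z(0, 8.333) = 58.33
The maximum is at x = 5, y = 1.

x = 5, y = 1, z = 117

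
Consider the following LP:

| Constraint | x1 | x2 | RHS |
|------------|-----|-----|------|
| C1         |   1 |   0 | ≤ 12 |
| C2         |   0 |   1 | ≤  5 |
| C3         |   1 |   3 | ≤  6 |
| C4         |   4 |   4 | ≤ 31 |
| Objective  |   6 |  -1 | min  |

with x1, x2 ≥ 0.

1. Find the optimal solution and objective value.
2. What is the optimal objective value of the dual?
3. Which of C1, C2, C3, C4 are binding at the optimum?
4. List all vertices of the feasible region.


1. x1 = 0, x2 = 2, z = -2
2. -2
3. C3
4. (0, 0), (6, 0), (0, 2)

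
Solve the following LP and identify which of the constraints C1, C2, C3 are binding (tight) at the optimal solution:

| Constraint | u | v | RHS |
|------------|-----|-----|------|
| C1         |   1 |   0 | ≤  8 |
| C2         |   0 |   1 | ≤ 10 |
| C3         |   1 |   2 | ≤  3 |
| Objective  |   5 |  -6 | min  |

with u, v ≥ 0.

At u = 0, v = 1.5, compute slack b - a·x for each constraint:
  C1: 8 − 0 = 8  (slack)
  C2: 10 − 1.5 = 8.5  (slack)
  C3: 3 − 3 = 0  (binding)

Optimal: u = 0, v = 1.5
Binding: C3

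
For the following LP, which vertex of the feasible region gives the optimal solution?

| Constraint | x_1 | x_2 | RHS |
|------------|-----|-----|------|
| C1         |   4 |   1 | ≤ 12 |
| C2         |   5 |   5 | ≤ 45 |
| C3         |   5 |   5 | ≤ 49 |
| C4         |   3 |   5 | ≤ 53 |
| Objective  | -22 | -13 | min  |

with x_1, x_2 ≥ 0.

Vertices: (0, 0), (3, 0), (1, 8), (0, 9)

Evaluate the objective at each vertex of the feasible region:
  z(0, 0) = 0
  z(3, 0) = -66
  z(1, 8) = -126  ←
  z(0, 9) = -117
The minimum is at x_1 = 1, x_2 = 8.

(1, 8)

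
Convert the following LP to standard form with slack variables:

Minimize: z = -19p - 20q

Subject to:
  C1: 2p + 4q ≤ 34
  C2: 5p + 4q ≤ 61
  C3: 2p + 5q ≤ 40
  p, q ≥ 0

min z = -19p - 20q

s.t.
  2p + 4q + s1 = 34
  5p + 4q + s2 = 61
  2p + 5q + s3 = 40
  p, q, s1, s2, s3 ≥ 0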